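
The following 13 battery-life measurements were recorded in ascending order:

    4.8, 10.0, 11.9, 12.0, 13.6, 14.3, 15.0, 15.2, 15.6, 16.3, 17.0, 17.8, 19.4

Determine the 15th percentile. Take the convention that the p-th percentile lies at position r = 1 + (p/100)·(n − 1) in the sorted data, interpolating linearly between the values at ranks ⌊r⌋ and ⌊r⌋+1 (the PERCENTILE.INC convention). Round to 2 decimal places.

n = 13.
r = 1 + (15/100)·(13 − 1) = 1 + 1.8 = 2.8.
Rank 2 is 10.0 and rank 3 is 11.9.
Interpolate: 10.0 + 0.8·(11.9 − 10.0) = 10.0 + 0.8·1.9 = 11.52.

11.52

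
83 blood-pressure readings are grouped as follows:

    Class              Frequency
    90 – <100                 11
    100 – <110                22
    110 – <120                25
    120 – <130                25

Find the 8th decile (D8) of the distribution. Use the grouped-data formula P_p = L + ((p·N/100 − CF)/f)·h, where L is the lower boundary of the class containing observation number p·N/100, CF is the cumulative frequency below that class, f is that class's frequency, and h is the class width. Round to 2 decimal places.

123.36

N = 83; target position k = 80/100 · 83 = 66.4.
Cumulative frequencies: 11, 33, 58, 83.
Observation 66.4 falls in the class 120 – <130.
L = 120, CF = 58, f = 25, h = 10.
P80 = 120 + ((66.4 − 58)/25)·10 = 120 + 3.36 = 123.36.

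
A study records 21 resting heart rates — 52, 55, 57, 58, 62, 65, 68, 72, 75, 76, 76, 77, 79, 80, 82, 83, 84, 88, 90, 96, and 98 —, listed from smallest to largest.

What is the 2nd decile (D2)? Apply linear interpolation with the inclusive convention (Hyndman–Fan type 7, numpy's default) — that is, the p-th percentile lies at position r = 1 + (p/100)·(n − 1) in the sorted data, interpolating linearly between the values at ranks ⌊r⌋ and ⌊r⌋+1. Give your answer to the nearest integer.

62

n = 21.
r = 1 + (20/100)·(21 − 1) = 1 + 4 = 5.
r is an integer, so P20 is the value at rank 5: 62.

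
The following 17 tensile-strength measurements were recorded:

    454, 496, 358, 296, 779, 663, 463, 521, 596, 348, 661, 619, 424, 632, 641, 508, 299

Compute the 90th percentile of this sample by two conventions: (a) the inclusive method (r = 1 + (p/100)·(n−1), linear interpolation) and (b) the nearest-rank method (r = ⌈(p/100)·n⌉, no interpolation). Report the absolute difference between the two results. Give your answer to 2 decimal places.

Sorted: 296, 299, 348, 358, 424, 454, 463, 496, 508, 521, 596, 619, 632, 641, 661, 663, 779.
n = 17.
(a) r = 15.4; between ranks 15 (661) and 16 (663): 661.8.
(b) the nearest-rank method: rank 16 → 663.
|661.8 − 663| = 1.2.

1.20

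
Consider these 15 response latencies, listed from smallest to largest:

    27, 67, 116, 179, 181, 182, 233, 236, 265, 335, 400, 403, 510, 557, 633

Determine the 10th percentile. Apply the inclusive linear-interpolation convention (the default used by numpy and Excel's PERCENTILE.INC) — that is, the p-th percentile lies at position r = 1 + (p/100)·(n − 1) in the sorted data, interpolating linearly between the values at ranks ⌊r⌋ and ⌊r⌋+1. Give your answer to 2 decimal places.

86.60

n = 15.
r = 1 + (10/100)·(15 − 1) = 1 + 1.4 = 2.4.
Rank 2 is 67 and rank 3 is 116.
Interpolate: 67 + 0.4·(116 − 67) = 67 + 0.4·49 = 86.6.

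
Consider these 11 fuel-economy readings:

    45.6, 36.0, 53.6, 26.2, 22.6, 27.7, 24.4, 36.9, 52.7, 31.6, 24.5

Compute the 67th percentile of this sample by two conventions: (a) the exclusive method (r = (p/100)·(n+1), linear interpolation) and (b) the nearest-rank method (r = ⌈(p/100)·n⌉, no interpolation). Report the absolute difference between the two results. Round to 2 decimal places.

Sorted: 22.6, 24.4, 24.5, 26.2, 27.7, 31.6, 36.0, 36.9, 45.6, 52.7, 53.6.
n = 11.
(a) r = 8.04; between ranks 8 (36.9) and 9 (45.6): 37.248.
(b) the nearest-rank method: rank 8 → 36.9.
|37.248 − 36.9| = 0.348.

0.35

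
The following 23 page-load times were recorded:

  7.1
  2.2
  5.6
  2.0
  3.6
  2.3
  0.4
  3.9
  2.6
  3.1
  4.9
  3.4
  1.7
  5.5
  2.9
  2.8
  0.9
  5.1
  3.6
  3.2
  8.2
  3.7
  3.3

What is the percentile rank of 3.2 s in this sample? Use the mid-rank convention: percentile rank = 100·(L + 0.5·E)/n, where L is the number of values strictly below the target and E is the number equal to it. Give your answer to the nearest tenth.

Sorted: 0.4, 0.9, 1.7, 2.0, 2.2, 2.3, 2.6, 2.8, 2.9, 3.1, 3.2, 3.3, 3.4, 3.6, 3.6, 3.7, 3.9, 4.9, 5.1, 5.5, 5.6, 7.1, 8.2.
Count below 3.2: L = 10; count equal: E = 1; n = 23.
Percentile rank = 100·(10 + 0.5·1)/23 = 100·10.5/23 = 45.65.

45.7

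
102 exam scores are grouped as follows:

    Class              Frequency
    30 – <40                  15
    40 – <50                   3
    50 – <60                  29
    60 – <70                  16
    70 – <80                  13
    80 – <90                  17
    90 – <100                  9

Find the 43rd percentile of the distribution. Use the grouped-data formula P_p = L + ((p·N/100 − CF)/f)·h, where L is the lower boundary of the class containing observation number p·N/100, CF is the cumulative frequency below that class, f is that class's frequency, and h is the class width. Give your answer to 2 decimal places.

N = 102; target position k = 43/100 · 102 = 43.86.
Cumulative frequencies: 15, 18, 47, 63, 76, 93, 102.
Observation 43.86 falls in the class 50 – <60.
L = 50, CF = 18, f = 29, h = 10.
P43 = 50 + ((43.86 − 18)/29)·10 = 50 + 8.91724 = 58.9172.

58.92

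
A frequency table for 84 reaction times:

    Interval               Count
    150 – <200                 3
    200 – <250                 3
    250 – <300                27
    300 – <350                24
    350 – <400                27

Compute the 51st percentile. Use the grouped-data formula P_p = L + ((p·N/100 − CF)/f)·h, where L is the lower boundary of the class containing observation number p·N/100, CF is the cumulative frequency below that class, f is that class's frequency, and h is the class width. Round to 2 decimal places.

N = 84; target position k = 51/100 · 84 = 42.84.
Cumulative frequencies: 3, 6, 33, 57, 84.
Observation 42.84 falls in the class 300 – <350.
L = 300, CF = 33, f = 24, h = 50.
P51 = 300 + ((42.84 − 33)/24)·50 = 300 + 20.5 = 320.5.

320.50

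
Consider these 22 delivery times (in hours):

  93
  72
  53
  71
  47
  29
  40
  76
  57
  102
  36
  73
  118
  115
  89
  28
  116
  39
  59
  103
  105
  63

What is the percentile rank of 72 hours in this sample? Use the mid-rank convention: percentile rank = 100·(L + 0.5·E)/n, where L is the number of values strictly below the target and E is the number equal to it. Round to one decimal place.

52.3

Sorted: 28, 29, 36, 39, 40, 47, 53, 57, 59, 63, 71, 72, 73, 76, 89, 93, 102, 103, 105, 115, 116, 118.
Count below 72: L = 11; count equal: E = 1; n = 22.
Percentile rank = 100·(11 + 0.5·1)/22 = 100·11.5/22 = 52.27.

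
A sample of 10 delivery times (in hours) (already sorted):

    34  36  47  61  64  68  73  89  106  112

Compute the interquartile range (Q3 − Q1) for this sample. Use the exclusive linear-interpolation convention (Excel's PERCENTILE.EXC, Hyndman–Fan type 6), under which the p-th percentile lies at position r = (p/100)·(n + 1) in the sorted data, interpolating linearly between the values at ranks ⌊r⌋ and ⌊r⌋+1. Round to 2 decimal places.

49.00

n = 10.
P25: r = 2.75; ranks 2–3 are 36, 47; interpolating gives 44.25.
P75: r = 8.25; ranks 8–9 are 89, 106; interpolating gives 93.25.
Difference: 93.25 − 44.25 = 49.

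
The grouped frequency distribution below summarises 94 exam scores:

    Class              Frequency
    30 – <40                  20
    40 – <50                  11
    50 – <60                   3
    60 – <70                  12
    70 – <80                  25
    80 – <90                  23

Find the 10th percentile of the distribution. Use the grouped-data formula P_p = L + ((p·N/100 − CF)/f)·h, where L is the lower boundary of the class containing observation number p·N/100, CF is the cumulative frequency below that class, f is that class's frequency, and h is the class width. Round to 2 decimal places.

N = 94; target position k = 10/100 · 94 = 9.4.
Cumulative frequencies: 20, 31, 34, 46, 71, 94.
Observation 9.4 falls in the class 30 – <40.
L = 30, CF = 0, f = 20, h = 10.
P10 = 30 + ((9.4 − 0)/20)·10 = 30 + 4.7 = 34.7.

34.70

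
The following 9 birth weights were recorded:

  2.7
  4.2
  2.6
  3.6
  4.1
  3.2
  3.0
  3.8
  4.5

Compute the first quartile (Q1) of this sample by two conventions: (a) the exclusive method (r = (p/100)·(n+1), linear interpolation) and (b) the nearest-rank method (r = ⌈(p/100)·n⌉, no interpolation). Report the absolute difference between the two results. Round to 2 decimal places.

Sorted: 2.6, 2.7, 3.0, 3.2, 3.6, 3.8, 4.1, 4.2, 4.5.
n = 9.
(a) r = 2.5; between ranks 2 (2.7) and 3 (3.0): 2.85.
(b) the nearest-rank method: rank 3 → 3.
|2.85 − 3| = 0.15.

0.15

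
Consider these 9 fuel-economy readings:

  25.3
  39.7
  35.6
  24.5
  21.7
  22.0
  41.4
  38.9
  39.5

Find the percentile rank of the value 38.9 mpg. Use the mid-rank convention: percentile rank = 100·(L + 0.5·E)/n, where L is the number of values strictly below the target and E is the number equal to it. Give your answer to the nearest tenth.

Sorted: 21.7, 22.0, 24.5, 25.3, 35.6, 38.9, 39.5, 39.7, 41.4.
Count below 38.9: L = 5; count equal: E = 1; n = 9.
Percentile rank = 100·(5 + 0.5·1)/9 = 100·5.5/9 = 61.11.

61.1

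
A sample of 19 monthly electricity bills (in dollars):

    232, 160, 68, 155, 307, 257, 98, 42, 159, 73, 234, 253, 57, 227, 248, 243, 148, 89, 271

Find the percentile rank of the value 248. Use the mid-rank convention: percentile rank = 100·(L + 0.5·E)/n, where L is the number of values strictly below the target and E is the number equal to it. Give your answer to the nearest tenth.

76.3

Sorted: 42, 57, 68, 73, 89, 98, 148, 155, 159, 160, 227, 232, 234, 243, 248, 253, 257, 271, 307.
Count below 248: L = 14; count equal: E = 1; n = 19.
Percentile rank = 100·(14 + 0.5·1)/19 = 100·14.5/19 = 76.32.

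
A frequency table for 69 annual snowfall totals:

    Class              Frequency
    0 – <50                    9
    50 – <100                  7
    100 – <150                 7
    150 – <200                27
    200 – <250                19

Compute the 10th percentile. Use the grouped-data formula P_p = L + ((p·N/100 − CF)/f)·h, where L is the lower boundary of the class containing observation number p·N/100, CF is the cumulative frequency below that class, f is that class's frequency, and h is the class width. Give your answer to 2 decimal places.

N = 69; target position k = 10/100 · 69 = 6.9.
Cumulative frequencies: 9, 16, 23, 50, 69.
Observation 6.9 falls in the class 0 – <50.
L = 0, CF = 0, f = 9, h = 50.
P10 = 0 + ((6.9 − 0)/9)·50 = 0 + 38.3333 = 38.3333.

38.33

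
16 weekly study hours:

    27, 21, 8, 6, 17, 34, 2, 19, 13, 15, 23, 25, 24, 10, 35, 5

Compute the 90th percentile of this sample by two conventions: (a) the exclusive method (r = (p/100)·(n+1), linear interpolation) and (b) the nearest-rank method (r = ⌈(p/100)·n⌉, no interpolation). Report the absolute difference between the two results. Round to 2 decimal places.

Sorted: 2, 5, 6, 8, 10, 13, 15, 17, 19, 21, 23, 24, 25, 27, 34, 35.
n = 16.
(a) r = 15.3; between ranks 15 (34) and 16 (35): 34.3.
(b) the nearest-rank method: rank 15 → 34.
|34.3 − 34| = 0.3.

0.30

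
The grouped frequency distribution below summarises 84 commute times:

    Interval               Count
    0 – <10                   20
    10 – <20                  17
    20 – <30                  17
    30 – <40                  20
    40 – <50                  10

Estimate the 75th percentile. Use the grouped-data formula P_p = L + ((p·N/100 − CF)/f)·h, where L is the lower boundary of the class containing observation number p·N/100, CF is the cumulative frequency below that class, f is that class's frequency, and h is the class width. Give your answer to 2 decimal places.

N = 84; target position k = 75/100 · 84 = 63.
Cumulative frequencies: 20, 37, 54, 74, 84.
Observation 63 falls in the class 30 – <40.
L = 30, CF = 54, f = 20, h = 10.
P75 = 30 + ((63 − 54)/20)·10 = 30 + 4.5 = 34.5.

34.50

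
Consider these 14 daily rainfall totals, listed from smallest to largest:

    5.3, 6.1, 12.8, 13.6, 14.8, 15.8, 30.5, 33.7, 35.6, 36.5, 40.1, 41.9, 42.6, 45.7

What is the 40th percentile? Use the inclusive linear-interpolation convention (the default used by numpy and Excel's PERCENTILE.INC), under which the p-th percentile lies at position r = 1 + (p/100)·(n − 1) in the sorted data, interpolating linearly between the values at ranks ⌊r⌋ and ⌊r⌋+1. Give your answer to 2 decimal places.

n = 14.
r = 1 + (40/100)·(14 − 1) = 1 + 5.2 = 6.2.
Rank 6 is 15.8 and rank 7 is 30.5.
Interpolate: 15.8 + 0.2·(30.5 − 15.8) = 15.8 + 0.2·14.7 = 18.74.

18.74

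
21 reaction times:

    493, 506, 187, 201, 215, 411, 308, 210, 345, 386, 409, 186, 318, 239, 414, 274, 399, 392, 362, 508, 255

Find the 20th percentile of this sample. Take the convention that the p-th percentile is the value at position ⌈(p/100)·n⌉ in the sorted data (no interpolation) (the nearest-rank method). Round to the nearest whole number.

Sorted: 186, 187, 201, 210, 215, 239, 255, 274, 308, 318, 345, 362, 386, 392, 399, 409, 411, 414, 493, 506, 508.
n = 21.
Position = ⌈20/100 · 21⌉ = ⌈4.2⌉ = 5.
The value at rank 5 is 215.

215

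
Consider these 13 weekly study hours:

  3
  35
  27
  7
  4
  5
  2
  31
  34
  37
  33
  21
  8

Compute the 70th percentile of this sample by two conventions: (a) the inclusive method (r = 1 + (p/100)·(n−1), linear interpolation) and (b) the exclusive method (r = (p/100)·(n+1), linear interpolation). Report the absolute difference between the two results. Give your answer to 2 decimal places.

Sorted: 2, 3, 4, 5, 7, 8, 21, 27, 31, 33, 34, 35, 37.
n = 13.
(a) r = 9.4; between ranks 9 (31) and 10 (33): 31.8.
(b) r = 9.8; between ranks 9 (31) and 10 (33): 32.6.
|31.8 − 32.6| = 0.8.

0.80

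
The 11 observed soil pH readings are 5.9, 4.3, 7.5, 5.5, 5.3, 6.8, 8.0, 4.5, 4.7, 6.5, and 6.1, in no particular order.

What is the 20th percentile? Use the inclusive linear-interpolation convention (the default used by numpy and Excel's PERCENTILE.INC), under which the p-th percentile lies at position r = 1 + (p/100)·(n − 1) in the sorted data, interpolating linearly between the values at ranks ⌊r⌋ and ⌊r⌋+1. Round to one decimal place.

4.7

Sorted: 4.3, 4.5, 4.7, 5.3, 5.5, 5.9, 6.1, 6.5, 6.8, 7.5, 8.0.
n = 11.
r = 1 + (20/100)·(11 − 1) = 1 + 2 = 3.
r is an integer, so P20 is the value at rank 3: 4.7.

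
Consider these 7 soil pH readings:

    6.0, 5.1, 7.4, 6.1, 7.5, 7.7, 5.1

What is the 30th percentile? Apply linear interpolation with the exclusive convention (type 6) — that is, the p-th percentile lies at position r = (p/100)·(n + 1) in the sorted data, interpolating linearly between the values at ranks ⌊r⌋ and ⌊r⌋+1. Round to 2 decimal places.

5.46

Sorted: 5.1, 5.1, 6.0, 6.1, 7.4, 7.5, 7.7.
n = 7.
r = (30/100)·(7 + 1) = 2.4.
Rank 2 is 5.1 and rank 3 is 6.0.
Interpolate: 5.1 + 0.4·(6.0 − 5.1) = 5.1 + 0.4·0.9 = 5.46.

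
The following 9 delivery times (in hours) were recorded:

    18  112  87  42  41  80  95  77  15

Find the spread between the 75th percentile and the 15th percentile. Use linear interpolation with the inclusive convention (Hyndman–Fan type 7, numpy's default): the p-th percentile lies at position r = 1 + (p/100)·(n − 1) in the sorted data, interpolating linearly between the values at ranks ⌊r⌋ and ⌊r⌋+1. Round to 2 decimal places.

64.40

Sorted: 15, 18, 41, 42, 77, 80, 87, 95, 112.
n = 9.
P15: r = 2.2; ranks 2–3 are 18, 41; interpolating gives 22.6.
P75: r = 7 (integer) → 87.
Difference: 87 − 22.6 = 64.4.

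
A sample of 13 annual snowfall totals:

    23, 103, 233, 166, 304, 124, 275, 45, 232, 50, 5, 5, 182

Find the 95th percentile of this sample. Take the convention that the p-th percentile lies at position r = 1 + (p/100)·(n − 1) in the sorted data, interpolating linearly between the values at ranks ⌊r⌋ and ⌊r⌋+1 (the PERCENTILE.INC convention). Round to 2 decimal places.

286.60

Sorted: 5, 5, 23, 45, 50, 103, 124, 166, 182, 232, 233, 275, 304.
n = 13.
r = 1 + (95/100)·(13 − 1) = 1 + 11.4 = 12.4.
Rank 12 is 275 and rank 13 is 304.
Interpolate: 275 + 0.4·(304 − 275) = 275 + 0.4·29 = 286.6.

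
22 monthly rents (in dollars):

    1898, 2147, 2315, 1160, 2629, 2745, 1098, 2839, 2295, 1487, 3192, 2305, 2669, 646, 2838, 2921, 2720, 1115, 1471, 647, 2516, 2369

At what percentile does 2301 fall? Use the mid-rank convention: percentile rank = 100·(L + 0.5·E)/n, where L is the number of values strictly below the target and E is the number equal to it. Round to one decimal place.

Sorted: 646, 647, 1098, 1115, 1160, 1471, 1487, 1898, 2147, 2295, 2305, 2315, 2369, 2516, 2629, 2669, 2720, 2745, 2838, 2839, 2921, 3192.
Count below 2301: L = 10; count equal: E = 0; n = 22.
Percentile rank = 100·(10 + 0.5·0)/22 = 100·10/22 = 45.45.

45.5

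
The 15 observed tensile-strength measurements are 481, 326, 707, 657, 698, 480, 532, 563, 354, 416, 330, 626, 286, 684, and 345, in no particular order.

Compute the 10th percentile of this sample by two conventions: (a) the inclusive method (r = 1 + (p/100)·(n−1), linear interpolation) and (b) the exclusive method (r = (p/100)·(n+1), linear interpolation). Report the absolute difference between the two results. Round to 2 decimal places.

17.60

Sorted: 286, 326, 330, 345, 354, 416, 480, 481, 532, 563, 626, 657, 684, 698, 707.
n = 15.
(a) r = 2.4; between ranks 2 (326) and 3 (330): 327.6.
(b) r = 1.6; between ranks 1 (286) and 2 (326): 310.
|327.6 − 310| = 17.6.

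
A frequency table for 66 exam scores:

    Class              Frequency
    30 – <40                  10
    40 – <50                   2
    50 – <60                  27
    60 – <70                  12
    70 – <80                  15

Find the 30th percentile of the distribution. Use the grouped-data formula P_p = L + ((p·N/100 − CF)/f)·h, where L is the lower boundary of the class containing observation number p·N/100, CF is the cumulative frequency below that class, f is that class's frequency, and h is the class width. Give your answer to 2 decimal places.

N = 66; target position k = 30/100 · 66 = 19.8.
Cumulative frequencies: 10, 12, 39, 51, 66.
Observation 19.8 falls in the class 50 – <60.
L = 50, CF = 12, f = 27, h = 10.
P30 = 50 + ((19.8 − 12)/27)·10 = 50 + 2.88889 = 52.8889.

52.89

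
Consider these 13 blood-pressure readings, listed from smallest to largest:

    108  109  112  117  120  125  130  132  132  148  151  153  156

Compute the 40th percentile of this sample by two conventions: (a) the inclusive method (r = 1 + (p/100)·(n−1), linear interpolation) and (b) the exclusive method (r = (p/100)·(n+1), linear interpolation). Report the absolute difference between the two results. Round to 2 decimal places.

n = 13.
(a) r = 5.8; between ranks 5 (120) and 6 (125): 124.
(b) r = 5.6; between ranks 5 (120) and 6 (125): 123.
|124 − 123| = 1.

1.00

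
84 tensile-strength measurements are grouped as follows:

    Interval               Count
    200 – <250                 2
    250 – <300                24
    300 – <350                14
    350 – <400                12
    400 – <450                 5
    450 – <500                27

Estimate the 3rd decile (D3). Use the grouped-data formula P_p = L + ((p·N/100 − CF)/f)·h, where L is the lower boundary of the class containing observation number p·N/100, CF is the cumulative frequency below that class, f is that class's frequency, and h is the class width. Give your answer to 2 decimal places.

N = 84; target position k = 30/100 · 84 = 25.2.
Cumulative frequencies: 2, 26, 40, 52, 57, 84.
Observation 25.2 falls in the class 250 – <300.
L = 250, CF = 2, f = 24, h = 50.
P30 = 250 + ((25.2 − 2)/24)·50 = 250 + 48.3333 = 298.333.

298.33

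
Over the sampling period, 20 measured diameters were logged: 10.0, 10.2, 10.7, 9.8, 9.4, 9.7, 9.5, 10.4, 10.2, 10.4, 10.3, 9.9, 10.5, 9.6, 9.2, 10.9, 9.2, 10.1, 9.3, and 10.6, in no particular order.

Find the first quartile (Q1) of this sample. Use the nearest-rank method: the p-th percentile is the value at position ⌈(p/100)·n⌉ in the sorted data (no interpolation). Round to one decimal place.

9.5

Sorted: 9.2, 9.2, 9.3, 9.4, 9.5, 9.6, 9.7, 9.8, 9.9, 10.0, 10.1, 10.2, 10.2, 10.3, 10.4, 10.4, 10.5, 10.6, 10.7, 10.9.
n = 20.
Position = ⌈25/100 · 20⌉ = ⌈5⌉ = 5.
The value at rank 5 is 9.5.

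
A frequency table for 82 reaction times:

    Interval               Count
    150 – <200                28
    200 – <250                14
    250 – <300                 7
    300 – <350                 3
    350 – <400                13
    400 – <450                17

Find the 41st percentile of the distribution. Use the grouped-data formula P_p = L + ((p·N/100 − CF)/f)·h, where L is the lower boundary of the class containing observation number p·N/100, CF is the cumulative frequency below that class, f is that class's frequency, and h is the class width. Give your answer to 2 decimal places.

N = 82; target position k = 41/100 · 82 = 33.62.
Cumulative frequencies: 28, 42, 49, 52, 65, 82.
Observation 33.62 falls in the class 200 – <250.
L = 200, CF = 28, f = 14, h = 50.
P41 = 200 + ((33.62 − 28)/14)·50 = 200 + 20.0714 = 220.071.

220.07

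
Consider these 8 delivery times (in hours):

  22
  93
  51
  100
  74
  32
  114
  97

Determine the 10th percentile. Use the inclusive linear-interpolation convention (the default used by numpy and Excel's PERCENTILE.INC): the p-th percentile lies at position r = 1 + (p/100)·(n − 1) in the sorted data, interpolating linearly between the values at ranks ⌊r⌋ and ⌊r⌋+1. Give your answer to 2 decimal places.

Sorted: 22, 32, 51, 74, 93, 97, 100, 114.
n = 8.
r = 1 + (10/100)·(8 − 1) = 1 + 0.7 = 1.7.
Rank 1 is 22 and rank 2 is 32.
Interpolate: 22 + 0.7·(32 − 22) = 22 + 0.7·10 = 29.

29.00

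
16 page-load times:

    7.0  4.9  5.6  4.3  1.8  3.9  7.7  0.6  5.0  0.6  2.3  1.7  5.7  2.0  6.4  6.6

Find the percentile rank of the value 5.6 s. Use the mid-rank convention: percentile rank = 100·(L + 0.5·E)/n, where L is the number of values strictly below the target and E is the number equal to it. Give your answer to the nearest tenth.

Sorted: 0.6, 0.6, 1.7, 1.8, 2.0, 2.3, 3.9, 4.3, 4.9, 5.0, 5.6, 5.7, 6.4, 6.6, 7.0, 7.7.
Count below 5.6: L = 10; count equal: E = 1; n = 16.
Percentile rank = 100·(10 + 0.5·1)/16 = 100·10.5/16 = 65.62.

65.6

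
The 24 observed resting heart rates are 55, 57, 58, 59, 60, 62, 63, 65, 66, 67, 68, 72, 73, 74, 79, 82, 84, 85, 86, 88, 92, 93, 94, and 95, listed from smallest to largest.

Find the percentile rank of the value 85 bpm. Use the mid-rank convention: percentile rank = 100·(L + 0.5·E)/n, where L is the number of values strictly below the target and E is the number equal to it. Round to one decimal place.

72.9

Count below 85: L = 17; count equal: E = 1; n = 24.
Percentile rank = 100·(17 + 0.5·1)/24 = 100·17.5/24 = 72.92.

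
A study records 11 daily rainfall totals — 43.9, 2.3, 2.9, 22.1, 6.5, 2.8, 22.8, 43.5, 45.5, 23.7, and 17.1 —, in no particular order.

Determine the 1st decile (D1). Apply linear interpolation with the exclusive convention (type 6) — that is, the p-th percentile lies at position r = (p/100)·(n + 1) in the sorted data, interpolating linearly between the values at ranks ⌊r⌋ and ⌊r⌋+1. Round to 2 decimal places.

2.40

Sorted: 2.3, 2.8, 2.9, 6.5, 17.1, 22.1, 22.8, 23.7, 43.5, 43.9, 45.5.
n = 11.
r = (10/100)·(11 + 1) = 1.2.
Rank 1 is 2.3 and rank 2 is 2.8.
Interpolate: 2.3 + 0.2·(2.8 − 2.3) = 2.3 + 0.2·0.5 = 2.4.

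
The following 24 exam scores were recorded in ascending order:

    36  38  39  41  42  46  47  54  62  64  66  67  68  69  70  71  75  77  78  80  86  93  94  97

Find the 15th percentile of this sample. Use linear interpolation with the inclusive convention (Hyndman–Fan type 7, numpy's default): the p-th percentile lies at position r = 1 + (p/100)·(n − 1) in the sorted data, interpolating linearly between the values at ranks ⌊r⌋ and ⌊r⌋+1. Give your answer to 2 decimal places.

41.45

n = 24.
r = 1 + (15/100)·(24 − 1) = 1 + 3.45 = 4.45.
Rank 4 is 41 and rank 5 is 42.
Interpolate: 41 + 0.45·(42 − 41) = 41 + 0.45·1 = 41.45.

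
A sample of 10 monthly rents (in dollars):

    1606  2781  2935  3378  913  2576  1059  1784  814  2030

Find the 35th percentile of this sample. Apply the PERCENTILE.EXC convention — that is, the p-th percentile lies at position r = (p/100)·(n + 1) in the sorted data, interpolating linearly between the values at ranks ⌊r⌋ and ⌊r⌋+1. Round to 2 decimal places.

1523.95

Sorted: 814, 913, 1059, 1606, 1784, 2030, 2576, 2781, 2935, 3378.
n = 10.
r = (35/100)·(10 + 1) = 3.85.
Rank 3 is 1059 and rank 4 is 1606.
Interpolate: 1059 + 0.85·(1606 − 1059) = 1059 + 0.85·547 = 1523.95.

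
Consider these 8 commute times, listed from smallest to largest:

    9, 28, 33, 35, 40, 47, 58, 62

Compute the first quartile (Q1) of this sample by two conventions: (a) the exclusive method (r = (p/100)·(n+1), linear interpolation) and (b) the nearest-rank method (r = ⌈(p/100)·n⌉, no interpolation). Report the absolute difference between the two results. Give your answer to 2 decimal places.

n = 8.
(a) r = 2.25; between ranks 2 (28) and 3 (33): 29.25.
(b) the nearest-rank method: rank 2 → 28.
|29.25 − 28| = 1.25.

1.25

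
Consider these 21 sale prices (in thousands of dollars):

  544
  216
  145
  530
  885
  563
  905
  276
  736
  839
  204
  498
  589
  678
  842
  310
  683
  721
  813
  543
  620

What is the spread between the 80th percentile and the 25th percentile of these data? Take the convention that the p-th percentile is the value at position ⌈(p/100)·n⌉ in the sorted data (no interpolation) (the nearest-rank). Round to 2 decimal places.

315.00

Sorted: 145, 204, 216, 276, 310, 498, 530, 543, 544, 563, 589, 620, 678, 683, 721, 736, 813, 839, 842, 885, 905.
n = 21.
P25: rank ⌈25/100·21⌉ = 6 → 498.
P80: rank ⌈80/100·21⌉ = 17 → 813.
Difference: 813 − 498 = 315.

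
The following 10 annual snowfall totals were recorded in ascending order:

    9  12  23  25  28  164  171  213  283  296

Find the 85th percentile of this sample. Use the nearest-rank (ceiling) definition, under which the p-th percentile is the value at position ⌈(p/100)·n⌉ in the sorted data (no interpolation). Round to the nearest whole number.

283

n = 10.
Position = ⌈85/100 · 10⌉ = ⌈8.5⌉ = 9.
The value at rank 9 is 283.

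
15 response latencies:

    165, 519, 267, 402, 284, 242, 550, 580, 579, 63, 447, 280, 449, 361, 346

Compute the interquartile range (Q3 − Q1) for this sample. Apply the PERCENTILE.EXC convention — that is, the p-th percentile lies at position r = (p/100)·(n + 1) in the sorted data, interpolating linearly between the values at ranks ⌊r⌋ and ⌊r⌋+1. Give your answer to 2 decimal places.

252.00

Sorted: 63, 165, 242, 267, 280, 284, 346, 361, 402, 447, 449, 519, 550, 579, 580.
n = 15.
P25: r = 4 (integer) → 267.
P75: r = 12 (integer) → 519.
Difference: 519 − 267 = 252.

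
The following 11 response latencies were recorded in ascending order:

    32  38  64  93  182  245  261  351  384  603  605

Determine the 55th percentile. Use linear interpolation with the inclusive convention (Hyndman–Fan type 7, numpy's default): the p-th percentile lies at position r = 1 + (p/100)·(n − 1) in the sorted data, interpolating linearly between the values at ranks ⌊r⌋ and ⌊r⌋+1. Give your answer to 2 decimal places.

n = 11.
r = 1 + (55/100)·(11 − 1) = 1 + 5.5 = 6.5.
Rank 6 is 245 and rank 7 is 261.
Interpolate: 245 + 0.5·(261 − 245) = 245 + 0.5·16 = 253.

253.00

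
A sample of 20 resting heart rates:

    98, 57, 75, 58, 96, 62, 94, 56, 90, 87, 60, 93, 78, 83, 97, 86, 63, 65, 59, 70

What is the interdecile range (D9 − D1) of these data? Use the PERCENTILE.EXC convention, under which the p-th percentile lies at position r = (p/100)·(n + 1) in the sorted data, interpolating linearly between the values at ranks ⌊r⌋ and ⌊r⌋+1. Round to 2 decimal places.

39.80

Sorted: 56, 57, 58, 59, 60, 62, 63, 65, 70, 75, 78, 83, 86, 87, 90, 93, 94, 96, 97, 98.
n = 20.
P10: r = 2.1; ranks 2–3 are 57, 58; interpolating gives 57.1.
P90: r = 18.9; ranks 18–19 are 96, 97; interpolating gives 96.9.
Difference: 96.9 − 57.1 = 39.8.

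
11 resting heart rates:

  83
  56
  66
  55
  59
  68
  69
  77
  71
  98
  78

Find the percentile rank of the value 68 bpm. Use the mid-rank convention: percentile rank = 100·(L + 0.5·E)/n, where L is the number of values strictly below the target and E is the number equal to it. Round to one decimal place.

40.9

Sorted: 55, 56, 59, 66, 68, 69, 71, 77, 78, 83, 98.
Count below 68: L = 4; count equal: E = 1; n = 11.
Percentile rank = 100·(4 + 0.5·1)/11 = 100·4.5/11 = 40.91.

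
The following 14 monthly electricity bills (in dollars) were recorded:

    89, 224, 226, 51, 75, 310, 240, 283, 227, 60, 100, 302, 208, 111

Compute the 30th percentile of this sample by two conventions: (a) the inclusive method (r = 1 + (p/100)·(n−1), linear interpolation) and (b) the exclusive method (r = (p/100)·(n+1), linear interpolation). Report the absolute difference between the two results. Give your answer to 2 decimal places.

4.40

Sorted: 51, 60, 75, 89, 100, 111, 208, 224, 226, 227, 240, 283, 302, 310.
n = 14.
(a) r = 4.9; between ranks 4 (89) and 5 (100): 98.9.
(b) r = 4.5; between ranks 4 (89) and 5 (100): 94.5.
|98.9 − 94.5| = 4.4.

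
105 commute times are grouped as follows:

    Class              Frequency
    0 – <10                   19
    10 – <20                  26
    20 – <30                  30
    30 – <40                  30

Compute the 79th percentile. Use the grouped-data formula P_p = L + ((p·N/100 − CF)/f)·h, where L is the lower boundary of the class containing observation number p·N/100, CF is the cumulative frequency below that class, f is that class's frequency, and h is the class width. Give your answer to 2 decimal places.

N = 105; target position k = 79/100 · 105 = 82.95.
Cumulative frequencies: 19, 45, 75, 105.
Observation 82.95 falls in the class 30 – <40.
L = 30, CF = 75, f = 30, h = 10.
P79 = 30 + ((82.95 − 75)/30)·10 = 30 + 2.65 = 32.65.

32.65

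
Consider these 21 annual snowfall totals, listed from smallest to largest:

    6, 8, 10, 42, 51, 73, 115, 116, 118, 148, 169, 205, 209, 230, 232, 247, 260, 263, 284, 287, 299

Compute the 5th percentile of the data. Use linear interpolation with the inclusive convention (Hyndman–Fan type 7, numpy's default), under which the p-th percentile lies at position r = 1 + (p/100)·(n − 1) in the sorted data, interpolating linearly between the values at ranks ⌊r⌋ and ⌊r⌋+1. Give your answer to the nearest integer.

8

n = 21.
r = 1 + (5/100)·(21 − 1) = 1 + 1 = 2.
r is an integer, so P5 is the value at rank 2: 8.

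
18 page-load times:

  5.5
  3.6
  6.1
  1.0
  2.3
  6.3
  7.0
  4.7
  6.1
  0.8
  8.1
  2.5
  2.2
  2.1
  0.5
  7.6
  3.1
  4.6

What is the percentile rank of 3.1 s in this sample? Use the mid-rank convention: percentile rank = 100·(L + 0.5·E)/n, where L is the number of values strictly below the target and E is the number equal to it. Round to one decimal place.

Sorted: 0.5, 0.8, 1.0, 2.1, 2.2, 2.3, 2.5, 3.1, 3.6, 4.6, 4.7, 5.5, 6.1, 6.1, 6.3, 7.0, 7.6, 8.1.
Count below 3.1: L = 7; count equal: E = 1; n = 18.
Percentile rank = 100·(7 + 0.5·1)/18 = 100·7.5/18 = 41.67.

41.7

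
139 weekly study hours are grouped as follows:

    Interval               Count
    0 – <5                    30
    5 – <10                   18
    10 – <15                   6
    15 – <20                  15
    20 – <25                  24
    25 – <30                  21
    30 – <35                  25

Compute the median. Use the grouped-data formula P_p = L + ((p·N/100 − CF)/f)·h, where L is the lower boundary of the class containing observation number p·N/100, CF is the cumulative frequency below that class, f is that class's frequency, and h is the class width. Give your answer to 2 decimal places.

N = 139; target position k = 50/100 · 139 = 69.5.
Cumulative frequencies: 30, 48, 54, 69, 93, 114, 139.
Observation 69.5 falls in the class 20 – <25.
L = 20, CF = 69, f = 24, h = 5.
P50 = 20 + ((69.5 − 69)/24)·5 = 20 + 0.104167 = 20.1042.

20.10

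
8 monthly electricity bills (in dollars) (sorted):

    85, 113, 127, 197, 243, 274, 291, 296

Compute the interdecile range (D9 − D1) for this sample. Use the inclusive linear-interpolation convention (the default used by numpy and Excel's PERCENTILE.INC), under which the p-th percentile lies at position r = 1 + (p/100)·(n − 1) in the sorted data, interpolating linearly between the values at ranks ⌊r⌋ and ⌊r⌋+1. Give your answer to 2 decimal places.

n = 8.
P10: r = 1.7; ranks 1–2 are 85, 113; interpolating gives 104.6.
P90: r = 7.3; ranks 7–8 are 291, 296; interpolating gives 292.5.
Difference: 292.5 − 104.6 = 187.9.

187.90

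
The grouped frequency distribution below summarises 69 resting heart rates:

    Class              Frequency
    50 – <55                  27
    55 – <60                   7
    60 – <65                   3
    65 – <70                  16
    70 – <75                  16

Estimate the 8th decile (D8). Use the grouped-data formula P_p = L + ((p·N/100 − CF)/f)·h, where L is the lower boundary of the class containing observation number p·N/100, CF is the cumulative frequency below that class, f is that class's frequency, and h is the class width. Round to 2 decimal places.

N = 69; target position k = 80/100 · 69 = 55.2.
Cumulative frequencies: 27, 34, 37, 53, 69.
Observation 55.2 falls in the class 70 – <75.
L = 70, CF = 53, f = 16, h = 5.
P80 = 70 + ((55.2 − 53)/16)·5 = 70 + 0.6875 = 70.6875.

70.69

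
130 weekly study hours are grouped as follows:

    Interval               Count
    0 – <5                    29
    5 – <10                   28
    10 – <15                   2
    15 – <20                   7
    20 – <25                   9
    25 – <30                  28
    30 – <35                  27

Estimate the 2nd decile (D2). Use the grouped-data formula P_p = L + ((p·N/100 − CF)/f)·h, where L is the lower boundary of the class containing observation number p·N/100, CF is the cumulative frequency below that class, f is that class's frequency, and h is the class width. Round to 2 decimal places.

4.48

N = 130; target position k = 20/100 · 130 = 26.
Cumulative frequencies: 29, 57, 59, 66, 75, 103, 130.
Observation 26 falls in the class 0 – <5.
L = 0, CF = 0, f = 29, h = 5.
P20 = 0 + ((26 − 0)/29)·5 = 0 + 4.48276 = 4.48276.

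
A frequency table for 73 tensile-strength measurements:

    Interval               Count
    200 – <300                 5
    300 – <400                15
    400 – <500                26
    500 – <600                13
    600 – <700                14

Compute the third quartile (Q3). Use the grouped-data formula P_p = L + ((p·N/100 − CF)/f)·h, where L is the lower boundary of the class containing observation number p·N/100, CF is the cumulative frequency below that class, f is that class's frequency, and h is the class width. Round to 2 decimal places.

N = 73; target position k = 75/100 · 73 = 54.75.
Cumulative frequencies: 5, 20, 46, 59, 73.
Observation 54.75 falls in the class 500 – <600.
L = 500, CF = 46, f = 13, h = 100.
P75 = 500 + ((54.75 − 46)/13)·100 = 500 + 67.3077 = 567.308.

567.31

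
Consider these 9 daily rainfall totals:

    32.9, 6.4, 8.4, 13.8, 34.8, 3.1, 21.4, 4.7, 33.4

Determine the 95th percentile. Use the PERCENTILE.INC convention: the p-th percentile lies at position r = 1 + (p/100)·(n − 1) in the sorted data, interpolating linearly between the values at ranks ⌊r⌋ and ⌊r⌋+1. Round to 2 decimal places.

Sorted: 3.1, 4.7, 6.4, 8.4, 13.8, 21.4, 32.9, 33.4, 34.8.
n = 9.
r = 1 + (95/100)·(9 − 1) = 1 + 7.6 = 8.6.
Rank 8 is 33.4 and rank 9 is 34.8.
Interpolate: 33.4 + 0.6·(34.8 − 33.4) = 33.4 + 0.6·1.4 = 34.24.

34.24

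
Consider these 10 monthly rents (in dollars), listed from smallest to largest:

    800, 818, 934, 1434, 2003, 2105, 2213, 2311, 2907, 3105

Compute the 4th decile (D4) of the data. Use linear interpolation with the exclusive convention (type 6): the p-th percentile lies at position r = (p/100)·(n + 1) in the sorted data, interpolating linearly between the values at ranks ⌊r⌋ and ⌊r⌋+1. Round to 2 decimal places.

n = 10.
r = (40/100)·(10 + 1) = 4.4.
Rank 4 is 1434 and rank 5 is 2003.
Interpolate: 1434 + 0.4·(2003 − 1434) = 1434 + 0.4·569 = 1661.6.

1661.60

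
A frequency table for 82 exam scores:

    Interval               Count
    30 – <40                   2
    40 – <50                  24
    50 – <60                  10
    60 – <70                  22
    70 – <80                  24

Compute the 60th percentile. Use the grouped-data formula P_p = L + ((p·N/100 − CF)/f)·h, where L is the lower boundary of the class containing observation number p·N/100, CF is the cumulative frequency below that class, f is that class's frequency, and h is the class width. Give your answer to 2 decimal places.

N = 82; target position k = 60/100 · 82 = 49.2.
Cumulative frequencies: 2, 26, 36, 58, 82.
Observation 49.2 falls in the class 60 – <70.
L = 60, CF = 36, f = 22, h = 10.
P60 = 60 + ((49.2 − 36)/22)·10 = 60 + 6 = 66.

66.00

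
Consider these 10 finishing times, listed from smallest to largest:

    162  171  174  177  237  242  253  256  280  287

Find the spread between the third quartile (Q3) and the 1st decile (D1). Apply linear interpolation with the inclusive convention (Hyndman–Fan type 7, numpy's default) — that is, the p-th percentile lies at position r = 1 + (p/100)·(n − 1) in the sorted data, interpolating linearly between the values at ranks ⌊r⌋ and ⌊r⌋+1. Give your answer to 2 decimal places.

85.15

n = 10.
P10: r = 1.9; ranks 1–2 are 162, 171; interpolating gives 170.1.
P75: r = 7.75; ranks 7–8 are 253, 256; interpolating gives 255.25.
Difference: 255.25 − 170.1 = 85.15.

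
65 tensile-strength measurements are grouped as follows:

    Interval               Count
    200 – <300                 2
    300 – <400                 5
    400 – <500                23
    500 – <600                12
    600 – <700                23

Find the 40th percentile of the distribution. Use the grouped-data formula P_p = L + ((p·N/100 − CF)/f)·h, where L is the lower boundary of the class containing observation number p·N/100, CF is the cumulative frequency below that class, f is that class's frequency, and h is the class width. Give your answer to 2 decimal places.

482.61

N = 65; target position k = 40/100 · 65 = 26.
Cumulative frequencies: 2, 7, 30, 42, 65.
Observation 26 falls in the class 400 – <500.
L = 400, CF = 7, f = 23, h = 100.
P40 = 400 + ((26 − 7)/23)·100 = 400 + 82.6087 = 482.609.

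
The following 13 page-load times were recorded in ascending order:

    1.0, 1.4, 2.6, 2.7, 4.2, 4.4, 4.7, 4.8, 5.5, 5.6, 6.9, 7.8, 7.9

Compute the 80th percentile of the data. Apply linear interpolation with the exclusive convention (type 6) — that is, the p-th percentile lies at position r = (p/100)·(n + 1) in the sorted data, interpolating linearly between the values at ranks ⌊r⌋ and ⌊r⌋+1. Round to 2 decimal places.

n = 13.
r = (80/100)·(13 + 1) = 11.2.
Rank 11 is 6.9 and rank 12 is 7.8.
Interpolate: 6.9 + 0.2·(7.8 − 6.9) = 6.9 + 0.2·0.9 = 7.08.

7.08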